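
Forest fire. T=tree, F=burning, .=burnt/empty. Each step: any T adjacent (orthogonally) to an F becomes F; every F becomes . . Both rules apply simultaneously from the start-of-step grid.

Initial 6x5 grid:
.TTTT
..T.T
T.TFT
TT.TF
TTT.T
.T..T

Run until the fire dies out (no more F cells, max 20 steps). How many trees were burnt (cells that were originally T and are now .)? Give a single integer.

Step 1: +4 fires, +2 burnt (F count now 4)
Step 2: +3 fires, +4 burnt (F count now 3)
Step 3: +2 fires, +3 burnt (F count now 2)
Step 4: +2 fires, +2 burnt (F count now 2)
Step 5: +0 fires, +2 burnt (F count now 0)
Fire out after step 5
Initially T: 18, now '.': 23
Total burnt (originally-T cells now '.'): 11

Answer: 11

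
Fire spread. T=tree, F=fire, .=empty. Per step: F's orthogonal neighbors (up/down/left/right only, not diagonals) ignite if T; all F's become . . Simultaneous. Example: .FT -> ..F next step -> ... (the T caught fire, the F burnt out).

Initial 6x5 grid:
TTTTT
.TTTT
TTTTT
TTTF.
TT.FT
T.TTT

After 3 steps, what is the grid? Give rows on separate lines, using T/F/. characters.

Step 1: 4 trees catch fire, 2 burn out
  TTTTT
  .TTTT
  TTTFT
  TTF..
  TT..F
  T.TFT
Step 2: 6 trees catch fire, 4 burn out
  TTTTT
  .TTFT
  TTF.F
  TF...
  TT...
  T.F.F
Step 3: 6 trees catch fire, 6 burn out
  TTTFT
  .TF.F
  TF...
  F....
  TF...
  T....

TTTFT
.TF.F
TF...
F....
TF...
T....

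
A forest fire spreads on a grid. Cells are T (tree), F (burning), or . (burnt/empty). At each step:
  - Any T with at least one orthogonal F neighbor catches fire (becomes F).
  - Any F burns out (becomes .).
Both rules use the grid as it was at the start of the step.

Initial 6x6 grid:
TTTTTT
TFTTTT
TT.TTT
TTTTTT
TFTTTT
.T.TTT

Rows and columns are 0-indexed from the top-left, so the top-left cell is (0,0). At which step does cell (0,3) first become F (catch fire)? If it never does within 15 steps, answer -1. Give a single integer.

Step 1: cell (0,3)='T' (+8 fires, +2 burnt)
Step 2: cell (0,3)='T' (+7 fires, +8 burnt)
Step 3: cell (0,3)='F' (+6 fires, +7 burnt)
  -> target ignites at step 3
Step 4: cell (0,3)='.' (+6 fires, +6 burnt)
Step 5: cell (0,3)='.' (+4 fires, +6 burnt)
Step 6: cell (0,3)='.' (+0 fires, +4 burnt)
  fire out at step 6

3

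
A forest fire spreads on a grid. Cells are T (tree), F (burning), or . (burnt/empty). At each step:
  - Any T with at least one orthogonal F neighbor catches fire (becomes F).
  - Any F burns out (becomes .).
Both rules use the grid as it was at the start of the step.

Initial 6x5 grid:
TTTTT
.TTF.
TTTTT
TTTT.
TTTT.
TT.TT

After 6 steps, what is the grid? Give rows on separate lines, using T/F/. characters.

Step 1: 3 trees catch fire, 1 burn out
  TTTFT
  .TF..
  TTTFT
  TTTT.
  TTTT.
  TT.TT
Step 2: 6 trees catch fire, 3 burn out
  TTF.F
  .F...
  TTF.F
  TTTF.
  TTTT.
  TT.TT
Step 3: 4 trees catch fire, 6 burn out
  TF...
  .....
  TF...
  TTF..
  TTTF.
  TT.TT
Step 4: 5 trees catch fire, 4 burn out
  F....
  .....
  F....
  TF...
  TTF..
  TT.FT
Step 5: 3 trees catch fire, 5 burn out
  .....
  .....
  .....
  F....
  TF...
  TT..F
Step 6: 2 trees catch fire, 3 burn out
  .....
  .....
  .....
  .....
  F....
  TF...

.....
.....
.....
.....
F....
TF...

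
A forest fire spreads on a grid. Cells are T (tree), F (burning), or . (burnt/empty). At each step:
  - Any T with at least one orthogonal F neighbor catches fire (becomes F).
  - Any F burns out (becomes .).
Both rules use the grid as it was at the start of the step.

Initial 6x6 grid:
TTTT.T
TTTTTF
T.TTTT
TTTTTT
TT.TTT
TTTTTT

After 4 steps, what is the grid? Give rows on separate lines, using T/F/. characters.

Step 1: 3 trees catch fire, 1 burn out
  TTTT.F
  TTTTF.
  T.TTTF
  TTTTTT
  TT.TTT
  TTTTTT
Step 2: 3 trees catch fire, 3 burn out
  TTTT..
  TTTF..
  T.TTF.
  TTTTTF
  TT.TTT
  TTTTTT
Step 3: 5 trees catch fire, 3 burn out
  TTTF..
  TTF...
  T.TF..
  TTTTF.
  TT.TTF
  TTTTTT
Step 4: 6 trees catch fire, 5 burn out
  TTF...
  TF....
  T.F...
  TTTF..
  TT.TF.
  TTTTTF

TTF...
TF....
T.F...
TTTF..
TT.TF.
TTTTTF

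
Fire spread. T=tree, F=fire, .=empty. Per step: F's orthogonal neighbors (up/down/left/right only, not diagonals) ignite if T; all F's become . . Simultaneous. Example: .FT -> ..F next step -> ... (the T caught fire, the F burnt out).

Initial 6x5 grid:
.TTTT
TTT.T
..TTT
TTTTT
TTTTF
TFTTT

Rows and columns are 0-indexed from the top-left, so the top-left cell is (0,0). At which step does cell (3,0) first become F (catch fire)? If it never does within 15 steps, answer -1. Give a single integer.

Step 1: cell (3,0)='T' (+6 fires, +2 burnt)
Step 2: cell (3,0)='T' (+6 fires, +6 burnt)
Step 3: cell (3,0)='F' (+4 fires, +6 burnt)
  -> target ignites at step 3
Step 4: cell (3,0)='.' (+2 fires, +4 burnt)
Step 5: cell (3,0)='.' (+2 fires, +2 burnt)
Step 6: cell (3,0)='.' (+2 fires, +2 burnt)
Step 7: cell (3,0)='.' (+2 fires, +2 burnt)
Step 8: cell (3,0)='.' (+0 fires, +2 burnt)
  fire out at step 8

3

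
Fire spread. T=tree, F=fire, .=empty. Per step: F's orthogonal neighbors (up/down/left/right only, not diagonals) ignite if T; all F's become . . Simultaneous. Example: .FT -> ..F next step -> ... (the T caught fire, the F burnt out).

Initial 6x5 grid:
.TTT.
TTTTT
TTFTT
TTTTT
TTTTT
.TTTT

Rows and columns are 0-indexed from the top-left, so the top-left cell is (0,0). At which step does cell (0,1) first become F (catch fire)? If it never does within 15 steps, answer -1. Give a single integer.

Step 1: cell (0,1)='T' (+4 fires, +1 burnt)
Step 2: cell (0,1)='T' (+8 fires, +4 burnt)
Step 3: cell (0,1)='F' (+9 fires, +8 burnt)
  -> target ignites at step 3
Step 4: cell (0,1)='.' (+4 fires, +9 burnt)
Step 5: cell (0,1)='.' (+1 fires, +4 burnt)
Step 6: cell (0,1)='.' (+0 fires, +1 burnt)
  fire out at step 6

3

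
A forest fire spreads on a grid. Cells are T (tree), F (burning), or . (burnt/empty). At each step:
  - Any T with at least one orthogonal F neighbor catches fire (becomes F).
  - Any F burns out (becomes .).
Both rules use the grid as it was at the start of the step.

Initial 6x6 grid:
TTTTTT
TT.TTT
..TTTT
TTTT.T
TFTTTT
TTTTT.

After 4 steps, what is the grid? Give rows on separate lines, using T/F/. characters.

Step 1: 4 trees catch fire, 1 burn out
  TTTTTT
  TT.TTT
  ..TTTT
  TFTT.T
  F.FTTT
  TFTTT.
Step 2: 5 trees catch fire, 4 burn out
  TTTTTT
  TT.TTT
  ..TTTT
  F.FT.T
  ...FTT
  F.FTT.
Step 3: 4 trees catch fire, 5 burn out
  TTTTTT
  TT.TTT
  ..FTTT
  ...F.T
  ....FT
  ...FT.
Step 4: 3 trees catch fire, 4 burn out
  TTTTTT
  TT.TTT
  ...FTT
  .....T
  .....F
  ....F.

TTTTTT
TT.TTT
...FTT
.....T
.....F
....F.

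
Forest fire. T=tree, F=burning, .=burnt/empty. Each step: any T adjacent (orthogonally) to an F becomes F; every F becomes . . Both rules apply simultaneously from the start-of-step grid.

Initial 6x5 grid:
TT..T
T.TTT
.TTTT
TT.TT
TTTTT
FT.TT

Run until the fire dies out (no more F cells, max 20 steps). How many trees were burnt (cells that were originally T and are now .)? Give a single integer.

Step 1: +2 fires, +1 burnt (F count now 2)
Step 2: +2 fires, +2 burnt (F count now 2)
Step 3: +2 fires, +2 burnt (F count now 2)
Step 4: +2 fires, +2 burnt (F count now 2)
Step 5: +4 fires, +2 burnt (F count now 4)
Step 6: +4 fires, +4 burnt (F count now 4)
Step 7: +2 fires, +4 burnt (F count now 2)
Step 8: +1 fires, +2 burnt (F count now 1)
Step 9: +1 fires, +1 burnt (F count now 1)
Step 10: +0 fires, +1 burnt (F count now 0)
Fire out after step 10
Initially T: 23, now '.': 27
Total burnt (originally-T cells now '.'): 20

Answer: 20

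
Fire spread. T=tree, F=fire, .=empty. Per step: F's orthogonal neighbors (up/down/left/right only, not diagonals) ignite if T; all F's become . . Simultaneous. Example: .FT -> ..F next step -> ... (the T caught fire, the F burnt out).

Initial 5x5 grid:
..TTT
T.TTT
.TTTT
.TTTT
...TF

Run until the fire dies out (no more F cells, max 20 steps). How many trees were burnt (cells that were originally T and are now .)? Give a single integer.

Answer: 15

Derivation:
Step 1: +2 fires, +1 burnt (F count now 2)
Step 2: +2 fires, +2 burnt (F count now 2)
Step 3: +3 fires, +2 burnt (F count now 3)
Step 4: +4 fires, +3 burnt (F count now 4)
Step 5: +3 fires, +4 burnt (F count now 3)
Step 6: +1 fires, +3 burnt (F count now 1)
Step 7: +0 fires, +1 burnt (F count now 0)
Fire out after step 7
Initially T: 16, now '.': 24
Total burnt (originally-T cells now '.'): 15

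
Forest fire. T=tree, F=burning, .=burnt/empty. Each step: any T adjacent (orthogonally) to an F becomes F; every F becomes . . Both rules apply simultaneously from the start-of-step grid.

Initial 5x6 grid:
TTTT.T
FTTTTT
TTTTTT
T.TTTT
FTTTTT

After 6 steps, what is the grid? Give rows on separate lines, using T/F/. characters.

Step 1: 5 trees catch fire, 2 burn out
  FTTT.T
  .FTTTT
  FTTTTT
  F.TTTT
  .FTTTT
Step 2: 4 trees catch fire, 5 burn out
  .FTT.T
  ..FTTT
  .FTTTT
  ..TTTT
  ..FTTT
Step 3: 5 trees catch fire, 4 burn out
  ..FT.T
  ...FTT
  ..FTTT
  ..FTTT
  ...FTT
Step 4: 5 trees catch fire, 5 burn out
  ...F.T
  ....FT
  ...FTT
  ...FTT
  ....FT
Step 5: 4 trees catch fire, 5 burn out
  .....T
  .....F
  ....FT
  ....FT
  .....F
Step 6: 3 trees catch fire, 4 burn out
  .....F
  ......
  .....F
  .....F
  ......

.....F
......
.....F
.....F
......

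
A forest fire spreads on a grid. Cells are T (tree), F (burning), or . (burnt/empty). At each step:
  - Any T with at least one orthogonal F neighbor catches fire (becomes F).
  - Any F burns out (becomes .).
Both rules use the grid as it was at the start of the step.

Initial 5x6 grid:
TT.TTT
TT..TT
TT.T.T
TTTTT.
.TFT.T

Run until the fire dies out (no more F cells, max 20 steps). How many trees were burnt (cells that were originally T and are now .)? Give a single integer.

Step 1: +3 fires, +1 burnt (F count now 3)
Step 2: +2 fires, +3 burnt (F count now 2)
Step 3: +4 fires, +2 burnt (F count now 4)
Step 4: +2 fires, +4 burnt (F count now 2)
Step 5: +2 fires, +2 burnt (F count now 2)
Step 6: +1 fires, +2 burnt (F count now 1)
Step 7: +0 fires, +1 burnt (F count now 0)
Fire out after step 7
Initially T: 21, now '.': 23
Total burnt (originally-T cells now '.'): 14

Answer: 14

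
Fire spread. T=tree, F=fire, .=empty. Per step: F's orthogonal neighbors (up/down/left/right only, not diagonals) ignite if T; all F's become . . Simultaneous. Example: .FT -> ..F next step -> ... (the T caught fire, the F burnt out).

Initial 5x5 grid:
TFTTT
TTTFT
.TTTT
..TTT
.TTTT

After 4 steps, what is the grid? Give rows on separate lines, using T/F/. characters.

Step 1: 7 trees catch fire, 2 burn out
  F.FFT
  TFF.F
  .TTFT
  ..TTT
  .TTTT
Step 2: 6 trees catch fire, 7 burn out
  ....F
  F....
  .FF.F
  ..TFT
  .TTTT
Step 3: 3 trees catch fire, 6 burn out
  .....
  .....
  .....
  ..F.F
  .TTFT
Step 4: 2 trees catch fire, 3 burn out
  .....
  .....
  .....
  .....
  .TF.F

.....
.....
.....
.....
.TF.F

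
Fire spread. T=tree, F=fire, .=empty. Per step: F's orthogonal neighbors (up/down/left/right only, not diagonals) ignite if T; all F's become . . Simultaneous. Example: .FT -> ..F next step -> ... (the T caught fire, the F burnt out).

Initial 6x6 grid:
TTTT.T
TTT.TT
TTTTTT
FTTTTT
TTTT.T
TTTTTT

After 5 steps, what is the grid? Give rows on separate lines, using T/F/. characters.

Step 1: 3 trees catch fire, 1 burn out
  TTTT.T
  TTT.TT
  FTTTTT
  .FTTTT
  FTTT.T
  TTTTTT
Step 2: 5 trees catch fire, 3 burn out
  TTTT.T
  FTT.TT
  .FTTTT
  ..FTTT
  .FTT.T
  FTTTTT
Step 3: 6 trees catch fire, 5 burn out
  FTTT.T
  .FT.TT
  ..FTTT
  ...FTT
  ..FT.T
  .FTTTT
Step 4: 6 trees catch fire, 6 burn out
  .FTT.T
  ..F.TT
  ...FTT
  ....FT
  ...F.T
  ..FTTT
Step 5: 4 trees catch fire, 6 burn out
  ..FT.T
  ....TT
  ....FT
  .....F
  .....T
  ...FTT

..FT.T
....TT
....FT
.....F
.....T
...FTT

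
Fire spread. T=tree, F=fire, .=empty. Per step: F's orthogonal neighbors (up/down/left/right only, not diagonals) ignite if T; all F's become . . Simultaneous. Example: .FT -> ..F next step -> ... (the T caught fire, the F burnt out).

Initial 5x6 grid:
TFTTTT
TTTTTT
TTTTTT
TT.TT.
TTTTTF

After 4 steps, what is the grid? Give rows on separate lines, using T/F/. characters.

Step 1: 4 trees catch fire, 2 burn out
  F.FTTT
  TFTTTT
  TTTTTT
  TT.TT.
  TTTTF.
Step 2: 6 trees catch fire, 4 burn out
  ...FTT
  F.FTTT
  TFTTTT
  TT.TF.
  TTTF..
Step 3: 8 trees catch fire, 6 burn out
  ....FT
  ...FTT
  F.FTFT
  TF.F..
  TTF...
Step 4: 6 trees catch fire, 8 burn out
  .....F
  ....FT
  ...F.F
  F.....
  TF....

.....F
....FT
...F.F
F.....
TF....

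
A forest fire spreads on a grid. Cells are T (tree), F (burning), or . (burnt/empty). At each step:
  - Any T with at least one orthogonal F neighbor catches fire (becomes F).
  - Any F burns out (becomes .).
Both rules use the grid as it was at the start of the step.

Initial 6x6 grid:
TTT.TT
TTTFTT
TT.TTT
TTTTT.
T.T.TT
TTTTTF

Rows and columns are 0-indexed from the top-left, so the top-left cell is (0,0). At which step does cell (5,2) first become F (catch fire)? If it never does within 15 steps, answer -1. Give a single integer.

Step 1: cell (5,2)='T' (+5 fires, +2 burnt)
Step 2: cell (5,2)='T' (+8 fires, +5 burnt)
Step 3: cell (5,2)='F' (+8 fires, +8 burnt)
  -> target ignites at step 3
Step 4: cell (5,2)='.' (+5 fires, +8 burnt)
Step 5: cell (5,2)='.' (+2 fires, +5 burnt)
Step 6: cell (5,2)='.' (+1 fires, +2 burnt)
Step 7: cell (5,2)='.' (+0 fires, +1 burnt)
  fire out at step 7

3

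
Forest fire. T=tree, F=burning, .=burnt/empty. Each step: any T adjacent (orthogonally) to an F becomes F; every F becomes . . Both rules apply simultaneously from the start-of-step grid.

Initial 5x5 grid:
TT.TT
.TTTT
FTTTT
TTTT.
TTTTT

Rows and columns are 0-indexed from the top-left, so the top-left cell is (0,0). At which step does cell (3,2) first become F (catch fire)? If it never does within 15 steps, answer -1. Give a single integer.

Step 1: cell (3,2)='T' (+2 fires, +1 burnt)
Step 2: cell (3,2)='T' (+4 fires, +2 burnt)
Step 3: cell (3,2)='F' (+5 fires, +4 burnt)
  -> target ignites at step 3
Step 4: cell (3,2)='.' (+5 fires, +5 burnt)
Step 5: cell (3,2)='.' (+3 fires, +5 burnt)
Step 6: cell (3,2)='.' (+2 fires, +3 burnt)
Step 7: cell (3,2)='.' (+0 fires, +2 burnt)
  fire out at step 7

3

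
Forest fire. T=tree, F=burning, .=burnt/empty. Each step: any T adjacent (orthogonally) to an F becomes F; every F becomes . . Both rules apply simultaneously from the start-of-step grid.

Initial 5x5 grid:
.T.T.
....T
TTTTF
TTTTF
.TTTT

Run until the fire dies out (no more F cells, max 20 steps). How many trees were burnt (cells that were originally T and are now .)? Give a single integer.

Step 1: +4 fires, +2 burnt (F count now 4)
Step 2: +3 fires, +4 burnt (F count now 3)
Step 3: +3 fires, +3 burnt (F count now 3)
Step 4: +3 fires, +3 burnt (F count now 3)
Step 5: +0 fires, +3 burnt (F count now 0)
Fire out after step 5
Initially T: 15, now '.': 23
Total burnt (originally-T cells now '.'): 13

Answer: 13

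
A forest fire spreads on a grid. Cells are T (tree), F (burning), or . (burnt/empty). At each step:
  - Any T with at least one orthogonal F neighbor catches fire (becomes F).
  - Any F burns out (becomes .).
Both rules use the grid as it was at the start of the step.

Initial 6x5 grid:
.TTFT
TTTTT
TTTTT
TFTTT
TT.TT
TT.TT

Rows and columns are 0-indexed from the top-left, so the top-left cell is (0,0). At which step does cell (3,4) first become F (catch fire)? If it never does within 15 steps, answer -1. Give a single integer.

Step 1: cell (3,4)='T' (+7 fires, +2 burnt)
Step 2: cell (3,4)='T' (+10 fires, +7 burnt)
Step 3: cell (3,4)='F' (+5 fires, +10 burnt)
  -> target ignites at step 3
Step 4: cell (3,4)='.' (+2 fires, +5 burnt)
Step 5: cell (3,4)='.' (+1 fires, +2 burnt)
Step 6: cell (3,4)='.' (+0 fires, +1 burnt)
  fire out at step 6

3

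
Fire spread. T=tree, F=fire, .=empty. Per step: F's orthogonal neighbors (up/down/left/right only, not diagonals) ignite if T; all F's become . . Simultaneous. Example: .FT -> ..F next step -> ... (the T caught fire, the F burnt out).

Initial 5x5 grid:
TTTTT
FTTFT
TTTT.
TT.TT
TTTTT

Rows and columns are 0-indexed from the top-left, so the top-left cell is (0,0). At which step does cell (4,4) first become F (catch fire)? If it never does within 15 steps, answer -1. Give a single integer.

Step 1: cell (4,4)='T' (+7 fires, +2 burnt)
Step 2: cell (4,4)='T' (+7 fires, +7 burnt)
Step 3: cell (4,4)='T' (+4 fires, +7 burnt)
Step 4: cell (4,4)='F' (+3 fires, +4 burnt)
  -> target ignites at step 4
Step 5: cell (4,4)='.' (+0 fires, +3 burnt)
  fire out at step 5

4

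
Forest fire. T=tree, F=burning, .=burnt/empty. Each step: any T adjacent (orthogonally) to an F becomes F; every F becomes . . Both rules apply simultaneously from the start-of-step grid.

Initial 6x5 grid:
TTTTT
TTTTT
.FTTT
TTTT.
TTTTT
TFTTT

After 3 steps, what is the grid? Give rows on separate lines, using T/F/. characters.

Step 1: 6 trees catch fire, 2 burn out
  TTTTT
  TFTTT
  ..FTT
  TFTT.
  TFTTT
  F.FTT
Step 2: 9 trees catch fire, 6 burn out
  TFTTT
  F.FTT
  ...FT
  F.FT.
  F.FTT
  ...FT
Step 3: 7 trees catch fire, 9 burn out
  F.FTT
  ...FT
  ....F
  ...F.
  ...FT
  ....F

F.FTT
...FT
....F
...F.
...FT
....F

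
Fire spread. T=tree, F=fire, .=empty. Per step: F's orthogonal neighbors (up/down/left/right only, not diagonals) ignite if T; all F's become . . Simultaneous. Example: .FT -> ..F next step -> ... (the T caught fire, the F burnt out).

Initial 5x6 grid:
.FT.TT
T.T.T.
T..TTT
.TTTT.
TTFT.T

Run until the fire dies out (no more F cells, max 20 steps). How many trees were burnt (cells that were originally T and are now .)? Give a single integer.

Answer: 15

Derivation:
Step 1: +4 fires, +2 burnt (F count now 4)
Step 2: +4 fires, +4 burnt (F count now 4)
Step 3: +2 fires, +4 burnt (F count now 2)
Step 4: +1 fires, +2 burnt (F count now 1)
Step 5: +2 fires, +1 burnt (F count now 2)
Step 6: +1 fires, +2 burnt (F count now 1)
Step 7: +1 fires, +1 burnt (F count now 1)
Step 8: +0 fires, +1 burnt (F count now 0)
Fire out after step 8
Initially T: 18, now '.': 27
Total burnt (originally-T cells now '.'): 15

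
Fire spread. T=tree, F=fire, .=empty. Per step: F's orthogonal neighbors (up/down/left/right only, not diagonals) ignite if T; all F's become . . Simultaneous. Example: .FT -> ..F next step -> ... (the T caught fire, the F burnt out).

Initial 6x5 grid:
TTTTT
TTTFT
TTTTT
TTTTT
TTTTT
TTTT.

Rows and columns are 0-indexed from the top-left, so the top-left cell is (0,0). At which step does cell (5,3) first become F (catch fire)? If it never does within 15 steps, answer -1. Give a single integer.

Step 1: cell (5,3)='T' (+4 fires, +1 burnt)
Step 2: cell (5,3)='T' (+6 fires, +4 burnt)
Step 3: cell (5,3)='T' (+6 fires, +6 burnt)
Step 4: cell (5,3)='F' (+6 fires, +6 burnt)
  -> target ignites at step 4
Step 5: cell (5,3)='.' (+3 fires, +6 burnt)
Step 6: cell (5,3)='.' (+2 fires, +3 burnt)
Step 7: cell (5,3)='.' (+1 fires, +2 burnt)
Step 8: cell (5,3)='.' (+0 fires, +1 burnt)
  fire out at step 8

4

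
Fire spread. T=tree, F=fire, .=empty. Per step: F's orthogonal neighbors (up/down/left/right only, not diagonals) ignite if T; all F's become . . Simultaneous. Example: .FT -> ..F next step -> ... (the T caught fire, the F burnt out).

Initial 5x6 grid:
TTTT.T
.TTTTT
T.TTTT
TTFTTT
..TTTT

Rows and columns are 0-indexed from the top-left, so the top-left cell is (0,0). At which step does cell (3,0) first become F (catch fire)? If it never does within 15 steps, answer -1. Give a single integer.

Step 1: cell (3,0)='T' (+4 fires, +1 burnt)
Step 2: cell (3,0)='F' (+5 fires, +4 burnt)
  -> target ignites at step 2
Step 3: cell (3,0)='.' (+7 fires, +5 burnt)
Step 4: cell (3,0)='.' (+5 fires, +7 burnt)
Step 5: cell (3,0)='.' (+2 fires, +5 burnt)
Step 6: cell (3,0)='.' (+1 fires, +2 burnt)
Step 7: cell (3,0)='.' (+0 fires, +1 burnt)
  fire out at step 7

2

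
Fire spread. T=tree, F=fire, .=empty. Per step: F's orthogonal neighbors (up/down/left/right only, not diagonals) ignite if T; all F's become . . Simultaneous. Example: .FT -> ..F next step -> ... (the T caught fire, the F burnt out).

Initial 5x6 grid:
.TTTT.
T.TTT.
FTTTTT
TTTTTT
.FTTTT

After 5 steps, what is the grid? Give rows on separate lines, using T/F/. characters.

Step 1: 5 trees catch fire, 2 burn out
  .TTTT.
  F.TTT.
  .FTTTT
  FFTTTT
  ..FTTT
Step 2: 3 trees catch fire, 5 burn out
  .TTTT.
  ..TTT.
  ..FTTT
  ..FTTT
  ...FTT
Step 3: 4 trees catch fire, 3 burn out
  .TTTT.
  ..FTT.
  ...FTT
  ...FTT
  ....FT
Step 4: 5 trees catch fire, 4 burn out
  .TFTT.
  ...FT.
  ....FT
  ....FT
  .....F
Step 5: 5 trees catch fire, 5 burn out
  .F.FT.
  ....F.
  .....F
  .....F
  ......

.F.FT.
....F.
.....F
.....F
......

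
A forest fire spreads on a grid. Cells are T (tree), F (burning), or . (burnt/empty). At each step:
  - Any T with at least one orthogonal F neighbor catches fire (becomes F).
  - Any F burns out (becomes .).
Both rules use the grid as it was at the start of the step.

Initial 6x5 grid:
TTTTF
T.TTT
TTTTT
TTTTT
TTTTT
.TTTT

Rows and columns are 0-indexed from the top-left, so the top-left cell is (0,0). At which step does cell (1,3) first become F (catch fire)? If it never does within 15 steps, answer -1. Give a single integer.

Step 1: cell (1,3)='T' (+2 fires, +1 burnt)
Step 2: cell (1,3)='F' (+3 fires, +2 burnt)
  -> target ignites at step 2
Step 3: cell (1,3)='.' (+4 fires, +3 burnt)
Step 4: cell (1,3)='.' (+4 fires, +4 burnt)
Step 5: cell (1,3)='.' (+5 fires, +4 burnt)
Step 6: cell (1,3)='.' (+4 fires, +5 burnt)
Step 7: cell (1,3)='.' (+3 fires, +4 burnt)
Step 8: cell (1,3)='.' (+2 fires, +3 burnt)
Step 9: cell (1,3)='.' (+0 fires, +2 burnt)
  fire out at step 9

2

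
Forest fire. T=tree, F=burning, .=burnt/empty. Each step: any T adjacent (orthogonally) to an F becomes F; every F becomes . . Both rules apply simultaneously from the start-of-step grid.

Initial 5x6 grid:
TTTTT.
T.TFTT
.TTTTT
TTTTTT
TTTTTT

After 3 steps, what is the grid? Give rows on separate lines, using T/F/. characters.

Step 1: 4 trees catch fire, 1 burn out
  TTTFT.
  T.F.FT
  .TTFTT
  TTTTTT
  TTTTTT
Step 2: 6 trees catch fire, 4 burn out
  TTF.F.
  T....F
  .TF.FT
  TTTFTT
  TTTTTT
Step 3: 6 trees catch fire, 6 burn out
  TF....
  T.....
  .F...F
  TTF.FT
  TTTFTT

TF....
T.....
.F...F
TTF.FT
TTTFTT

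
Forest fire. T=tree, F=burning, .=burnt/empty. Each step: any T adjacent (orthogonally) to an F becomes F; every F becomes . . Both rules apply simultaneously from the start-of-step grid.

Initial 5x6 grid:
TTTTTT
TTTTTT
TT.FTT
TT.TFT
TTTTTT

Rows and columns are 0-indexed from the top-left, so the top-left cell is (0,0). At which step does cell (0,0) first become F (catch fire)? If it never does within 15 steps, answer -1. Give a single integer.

Step 1: cell (0,0)='T' (+5 fires, +2 burnt)
Step 2: cell (0,0)='T' (+6 fires, +5 burnt)
Step 3: cell (0,0)='T' (+5 fires, +6 burnt)
Step 4: cell (0,0)='T' (+5 fires, +5 burnt)
Step 5: cell (0,0)='F' (+4 fires, +5 burnt)
  -> target ignites at step 5
Step 6: cell (0,0)='.' (+1 fires, +4 burnt)
Step 7: cell (0,0)='.' (+0 fires, +1 burnt)
  fire out at step 7

5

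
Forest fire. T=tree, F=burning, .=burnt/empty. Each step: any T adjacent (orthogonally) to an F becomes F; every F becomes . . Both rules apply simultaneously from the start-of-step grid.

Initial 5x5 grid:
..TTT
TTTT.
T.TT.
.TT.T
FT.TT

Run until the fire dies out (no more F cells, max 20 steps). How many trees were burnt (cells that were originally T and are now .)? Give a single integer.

Answer: 13

Derivation:
Step 1: +1 fires, +1 burnt (F count now 1)
Step 2: +1 fires, +1 burnt (F count now 1)
Step 3: +1 fires, +1 burnt (F count now 1)
Step 4: +1 fires, +1 burnt (F count now 1)
Step 5: +2 fires, +1 burnt (F count now 2)
Step 6: +3 fires, +2 burnt (F count now 3)
Step 7: +2 fires, +3 burnt (F count now 2)
Step 8: +2 fires, +2 burnt (F count now 2)
Step 9: +0 fires, +2 burnt (F count now 0)
Fire out after step 9
Initially T: 16, now '.': 22
Total burnt (originally-T cells now '.'): 13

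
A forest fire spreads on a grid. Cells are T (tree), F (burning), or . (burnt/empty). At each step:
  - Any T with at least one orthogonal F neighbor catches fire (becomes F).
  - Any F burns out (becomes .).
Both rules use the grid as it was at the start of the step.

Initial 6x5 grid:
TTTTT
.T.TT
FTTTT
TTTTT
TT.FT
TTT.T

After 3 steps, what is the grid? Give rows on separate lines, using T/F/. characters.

Step 1: 4 trees catch fire, 2 burn out
  TTTTT
  .T.TT
  .FTTT
  FTTFT
  TT..F
  TTT.T
Step 2: 8 trees catch fire, 4 burn out
  TTTTT
  .F.TT
  ..FFT
  .FF.F
  FT...
  TTT.F
Step 3: 5 trees catch fire, 8 burn out
  TFTTT
  ...FT
  ....F
  .....
  .F...
  FTT..

TFTTT
...FT
....F
.....
.F...
FTT..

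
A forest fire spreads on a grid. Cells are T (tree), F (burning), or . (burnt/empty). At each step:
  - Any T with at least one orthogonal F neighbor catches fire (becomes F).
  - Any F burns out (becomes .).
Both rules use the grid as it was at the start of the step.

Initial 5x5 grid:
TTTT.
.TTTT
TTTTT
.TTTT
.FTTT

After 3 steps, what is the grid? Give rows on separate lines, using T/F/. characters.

Step 1: 2 trees catch fire, 1 burn out
  TTTT.
  .TTTT
  TTTTT
  .FTTT
  ..FTT
Step 2: 3 trees catch fire, 2 burn out
  TTTT.
  .TTTT
  TFTTT
  ..FTT
  ...FT
Step 3: 5 trees catch fire, 3 burn out
  TTTT.
  .FTTT
  F.FTT
  ...FT
  ....F

TTTT.
.FTTT
F.FTT
...FT
....F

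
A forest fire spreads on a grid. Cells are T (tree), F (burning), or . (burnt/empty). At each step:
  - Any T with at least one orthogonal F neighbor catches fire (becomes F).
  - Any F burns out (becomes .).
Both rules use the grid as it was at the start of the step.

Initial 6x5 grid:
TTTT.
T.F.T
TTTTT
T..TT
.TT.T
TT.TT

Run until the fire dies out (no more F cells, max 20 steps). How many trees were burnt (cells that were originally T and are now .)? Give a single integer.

Step 1: +2 fires, +1 burnt (F count now 2)
Step 2: +4 fires, +2 burnt (F count now 4)
Step 3: +4 fires, +4 burnt (F count now 4)
Step 4: +4 fires, +4 burnt (F count now 4)
Step 5: +1 fires, +4 burnt (F count now 1)
Step 6: +1 fires, +1 burnt (F count now 1)
Step 7: +1 fires, +1 burnt (F count now 1)
Step 8: +0 fires, +1 burnt (F count now 0)
Fire out after step 8
Initially T: 21, now '.': 26
Total burnt (originally-T cells now '.'): 17

Answer: 17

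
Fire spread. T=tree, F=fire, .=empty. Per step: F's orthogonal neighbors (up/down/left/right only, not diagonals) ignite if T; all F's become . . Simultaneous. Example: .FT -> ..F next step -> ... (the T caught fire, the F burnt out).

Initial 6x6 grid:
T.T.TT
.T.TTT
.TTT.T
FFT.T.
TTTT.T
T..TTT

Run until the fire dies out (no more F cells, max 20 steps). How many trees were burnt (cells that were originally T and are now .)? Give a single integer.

Answer: 20

Derivation:
Step 1: +4 fires, +2 burnt (F count now 4)
Step 2: +4 fires, +4 burnt (F count now 4)
Step 3: +2 fires, +4 burnt (F count now 2)
Step 4: +2 fires, +2 burnt (F count now 2)
Step 5: +2 fires, +2 burnt (F count now 2)
Step 6: +3 fires, +2 burnt (F count now 3)
Step 7: +3 fires, +3 burnt (F count now 3)
Step 8: +0 fires, +3 burnt (F count now 0)
Fire out after step 8
Initially T: 23, now '.': 33
Total burnt (originally-T cells now '.'): 20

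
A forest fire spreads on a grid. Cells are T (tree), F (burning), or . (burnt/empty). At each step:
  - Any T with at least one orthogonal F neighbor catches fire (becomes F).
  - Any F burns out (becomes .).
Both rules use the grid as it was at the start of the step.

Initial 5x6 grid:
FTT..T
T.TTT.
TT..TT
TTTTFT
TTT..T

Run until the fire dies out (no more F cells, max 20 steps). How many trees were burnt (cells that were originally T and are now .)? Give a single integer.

Step 1: +5 fires, +2 burnt (F count now 5)
Step 2: +6 fires, +5 burnt (F count now 6)
Step 3: +6 fires, +6 burnt (F count now 6)
Step 4: +2 fires, +6 burnt (F count now 2)
Step 5: +0 fires, +2 burnt (F count now 0)
Fire out after step 5
Initially T: 20, now '.': 29
Total burnt (originally-T cells now '.'): 19

Answer: 19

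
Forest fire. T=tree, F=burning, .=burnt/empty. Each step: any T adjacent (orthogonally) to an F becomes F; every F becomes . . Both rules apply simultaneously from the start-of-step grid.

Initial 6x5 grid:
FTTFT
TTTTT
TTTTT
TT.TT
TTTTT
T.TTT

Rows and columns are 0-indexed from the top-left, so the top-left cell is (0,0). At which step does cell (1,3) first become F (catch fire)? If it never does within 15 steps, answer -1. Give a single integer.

Step 1: cell (1,3)='F' (+5 fires, +2 burnt)
  -> target ignites at step 1
Step 2: cell (1,3)='.' (+5 fires, +5 burnt)
Step 3: cell (1,3)='.' (+5 fires, +5 burnt)
Step 4: cell (1,3)='.' (+4 fires, +5 burnt)
Step 5: cell (1,3)='.' (+5 fires, +4 burnt)
Step 6: cell (1,3)='.' (+2 fires, +5 burnt)
Step 7: cell (1,3)='.' (+0 fires, +2 burnt)
  fire out at step 7

1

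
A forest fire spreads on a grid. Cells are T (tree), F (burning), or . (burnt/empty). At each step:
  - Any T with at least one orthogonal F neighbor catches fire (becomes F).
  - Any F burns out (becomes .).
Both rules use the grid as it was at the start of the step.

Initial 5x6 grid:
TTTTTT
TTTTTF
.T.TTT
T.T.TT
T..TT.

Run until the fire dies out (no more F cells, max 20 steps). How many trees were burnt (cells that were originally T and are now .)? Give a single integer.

Step 1: +3 fires, +1 burnt (F count now 3)
Step 2: +4 fires, +3 burnt (F count now 4)
Step 3: +4 fires, +4 burnt (F count now 4)
Step 4: +3 fires, +4 burnt (F count now 3)
Step 5: +4 fires, +3 burnt (F count now 4)
Step 6: +1 fires, +4 burnt (F count now 1)
Step 7: +0 fires, +1 burnt (F count now 0)
Fire out after step 7
Initially T: 22, now '.': 27
Total burnt (originally-T cells now '.'): 19

Answer: 19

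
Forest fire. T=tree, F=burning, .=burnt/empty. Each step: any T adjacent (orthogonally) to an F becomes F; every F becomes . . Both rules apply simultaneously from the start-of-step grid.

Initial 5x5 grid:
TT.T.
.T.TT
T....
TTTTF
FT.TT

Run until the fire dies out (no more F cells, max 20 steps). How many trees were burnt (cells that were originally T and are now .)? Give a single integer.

Answer: 8

Derivation:
Step 1: +4 fires, +2 burnt (F count now 4)
Step 2: +4 fires, +4 burnt (F count now 4)
Step 3: +0 fires, +4 burnt (F count now 0)
Fire out after step 3
Initially T: 14, now '.': 19
Total burnt (originally-T cells now '.'): 8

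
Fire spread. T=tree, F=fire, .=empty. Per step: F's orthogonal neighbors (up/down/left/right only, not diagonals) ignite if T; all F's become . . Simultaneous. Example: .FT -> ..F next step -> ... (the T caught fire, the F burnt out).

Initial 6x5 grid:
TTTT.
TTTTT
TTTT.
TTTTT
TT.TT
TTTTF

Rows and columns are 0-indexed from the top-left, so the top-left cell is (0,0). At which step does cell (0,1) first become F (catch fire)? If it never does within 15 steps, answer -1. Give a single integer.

Step 1: cell (0,1)='T' (+2 fires, +1 burnt)
Step 2: cell (0,1)='T' (+3 fires, +2 burnt)
Step 3: cell (0,1)='T' (+2 fires, +3 burnt)
Step 4: cell (0,1)='T' (+4 fires, +2 burnt)
Step 5: cell (0,1)='T' (+4 fires, +4 burnt)
Step 6: cell (0,1)='T' (+5 fires, +4 burnt)
Step 7: cell (0,1)='T' (+3 fires, +5 burnt)
Step 8: cell (0,1)='F' (+2 fires, +3 burnt)
  -> target ignites at step 8
Step 9: cell (0,1)='.' (+1 fires, +2 burnt)
Step 10: cell (0,1)='.' (+0 fires, +1 burnt)
  fire out at step 10

8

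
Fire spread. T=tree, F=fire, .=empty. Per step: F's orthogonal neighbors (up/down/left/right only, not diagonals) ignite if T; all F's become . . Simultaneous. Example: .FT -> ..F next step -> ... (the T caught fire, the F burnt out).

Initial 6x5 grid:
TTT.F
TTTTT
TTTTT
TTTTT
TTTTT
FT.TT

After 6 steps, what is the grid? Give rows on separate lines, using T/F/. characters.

Step 1: 3 trees catch fire, 2 burn out
  TTT..
  TTTTF
  TTTTT
  TTTTT
  FTTTT
  .F.TT
Step 2: 4 trees catch fire, 3 burn out
  TTT..
  TTTF.
  TTTTF
  FTTTT
  .FTTT
  ...TT
Step 3: 6 trees catch fire, 4 burn out
  TTT..
  TTF..
  FTTF.
  .FTTF
  ..FTT
  ...TT
Step 4: 9 trees catch fire, 6 burn out
  TTF..
  FF...
  .FF..
  ..FF.
  ...FF
  ...TT
Step 5: 4 trees catch fire, 9 burn out
  FF...
  .....
  .....
  .....
  .....
  ...FF
Step 6: 0 trees catch fire, 4 burn out
  .....
  .....
  .....
  .....
  .....
  .....

.....
.....
.....
.....
.....
.....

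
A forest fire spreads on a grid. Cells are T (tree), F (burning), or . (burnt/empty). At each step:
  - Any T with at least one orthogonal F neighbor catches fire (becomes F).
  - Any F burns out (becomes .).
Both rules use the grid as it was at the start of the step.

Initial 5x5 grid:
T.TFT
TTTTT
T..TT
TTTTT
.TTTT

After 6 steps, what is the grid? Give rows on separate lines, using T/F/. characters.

Step 1: 3 trees catch fire, 1 burn out
  T.F.F
  TTTFT
  T..TT
  TTTTT
  .TTTT
Step 2: 3 trees catch fire, 3 burn out
  T....
  TTF.F
  T..FT
  TTTTT
  .TTTT
Step 3: 3 trees catch fire, 3 burn out
  T....
  TF...
  T...F
  TTTFT
  .TTTT
Step 4: 4 trees catch fire, 3 burn out
  T....
  F....
  T....
  TTF.F
  .TTFT
Step 5: 5 trees catch fire, 4 burn out
  F....
  .....
  F....
  TF...
  .TF.F
Step 6: 2 trees catch fire, 5 burn out
  .....
  .....
  .....
  F....
  .F...

.....
.....
.....
F....
.F...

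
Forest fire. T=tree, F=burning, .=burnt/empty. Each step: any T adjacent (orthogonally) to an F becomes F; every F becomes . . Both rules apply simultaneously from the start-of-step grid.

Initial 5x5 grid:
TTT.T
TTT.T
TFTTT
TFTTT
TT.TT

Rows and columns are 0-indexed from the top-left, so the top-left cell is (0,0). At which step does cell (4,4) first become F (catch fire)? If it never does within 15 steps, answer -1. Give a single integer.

Step 1: cell (4,4)='T' (+6 fires, +2 burnt)
Step 2: cell (4,4)='T' (+6 fires, +6 burnt)
Step 3: cell (4,4)='T' (+5 fires, +6 burnt)
Step 4: cell (4,4)='F' (+2 fires, +5 burnt)
  -> target ignites at step 4
Step 5: cell (4,4)='.' (+1 fires, +2 burnt)
Step 6: cell (4,4)='.' (+0 fires, +1 burnt)
  fire out at step 6

4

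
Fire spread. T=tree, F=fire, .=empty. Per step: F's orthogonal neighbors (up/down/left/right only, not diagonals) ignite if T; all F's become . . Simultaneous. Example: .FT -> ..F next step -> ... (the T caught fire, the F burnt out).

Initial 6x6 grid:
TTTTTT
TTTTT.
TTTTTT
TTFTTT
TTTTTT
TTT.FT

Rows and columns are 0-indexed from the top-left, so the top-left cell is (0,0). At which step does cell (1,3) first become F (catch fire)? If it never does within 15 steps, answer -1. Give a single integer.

Step 1: cell (1,3)='T' (+6 fires, +2 burnt)
Step 2: cell (1,3)='T' (+9 fires, +6 burnt)
Step 3: cell (1,3)='F' (+8 fires, +9 burnt)
  -> target ignites at step 3
Step 4: cell (1,3)='.' (+6 fires, +8 burnt)
Step 5: cell (1,3)='.' (+2 fires, +6 burnt)
Step 6: cell (1,3)='.' (+1 fires, +2 burnt)
Step 7: cell (1,3)='.' (+0 fires, +1 burnt)
  fire out at step 7

3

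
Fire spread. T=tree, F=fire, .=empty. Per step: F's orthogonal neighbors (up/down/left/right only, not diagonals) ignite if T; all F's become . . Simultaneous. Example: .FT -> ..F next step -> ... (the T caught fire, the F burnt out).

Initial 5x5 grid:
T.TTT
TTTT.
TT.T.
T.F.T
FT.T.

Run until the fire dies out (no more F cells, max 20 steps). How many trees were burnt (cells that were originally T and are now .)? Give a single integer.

Step 1: +2 fires, +2 burnt (F count now 2)
Step 2: +1 fires, +2 burnt (F count now 1)
Step 3: +2 fires, +1 burnt (F count now 2)
Step 4: +2 fires, +2 burnt (F count now 2)
Step 5: +1 fires, +2 burnt (F count now 1)
Step 6: +2 fires, +1 burnt (F count now 2)
Step 7: +2 fires, +2 burnt (F count now 2)
Step 8: +1 fires, +2 burnt (F count now 1)
Step 9: +0 fires, +1 burnt (F count now 0)
Fire out after step 9
Initially T: 15, now '.': 23
Total burnt (originally-T cells now '.'): 13

Answer: 13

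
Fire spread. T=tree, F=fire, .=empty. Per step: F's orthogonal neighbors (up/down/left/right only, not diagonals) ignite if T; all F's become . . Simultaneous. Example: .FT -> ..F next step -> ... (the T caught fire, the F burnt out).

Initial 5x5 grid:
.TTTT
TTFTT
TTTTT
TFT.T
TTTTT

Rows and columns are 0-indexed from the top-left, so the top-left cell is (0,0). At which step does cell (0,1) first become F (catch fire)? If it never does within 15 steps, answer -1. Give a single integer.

Step 1: cell (0,1)='T' (+8 fires, +2 burnt)
Step 2: cell (0,1)='F' (+8 fires, +8 burnt)
  -> target ignites at step 2
Step 3: cell (0,1)='.' (+3 fires, +8 burnt)
Step 4: cell (0,1)='.' (+2 fires, +3 burnt)
Step 5: cell (0,1)='.' (+0 fires, +2 burnt)
  fire out at step 5

2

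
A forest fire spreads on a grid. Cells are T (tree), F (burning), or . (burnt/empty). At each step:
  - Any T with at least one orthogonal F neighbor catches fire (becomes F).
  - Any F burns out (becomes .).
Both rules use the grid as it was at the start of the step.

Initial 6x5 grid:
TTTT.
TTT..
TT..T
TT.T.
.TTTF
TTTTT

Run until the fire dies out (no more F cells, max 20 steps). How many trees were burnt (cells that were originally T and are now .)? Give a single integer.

Answer: 20

Derivation:
Step 1: +2 fires, +1 burnt (F count now 2)
Step 2: +3 fires, +2 burnt (F count now 3)
Step 3: +2 fires, +3 burnt (F count now 2)
Step 4: +2 fires, +2 burnt (F count now 2)
Step 5: +3 fires, +2 burnt (F count now 3)
Step 6: +2 fires, +3 burnt (F count now 2)
Step 7: +3 fires, +2 burnt (F count now 3)
Step 8: +2 fires, +3 burnt (F count now 2)
Step 9: +1 fires, +2 burnt (F count now 1)
Step 10: +0 fires, +1 burnt (F count now 0)
Fire out after step 10
Initially T: 21, now '.': 29
Total burnt (originally-T cells now '.'): 20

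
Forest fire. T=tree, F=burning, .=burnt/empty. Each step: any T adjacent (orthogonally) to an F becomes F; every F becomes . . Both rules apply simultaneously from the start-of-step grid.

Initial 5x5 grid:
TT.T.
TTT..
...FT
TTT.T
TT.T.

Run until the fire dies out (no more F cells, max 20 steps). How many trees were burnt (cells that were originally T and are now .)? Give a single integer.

Step 1: +1 fires, +1 burnt (F count now 1)
Step 2: +1 fires, +1 burnt (F count now 1)
Step 3: +0 fires, +1 burnt (F count now 0)
Fire out after step 3
Initially T: 14, now '.': 13
Total burnt (originally-T cells now '.'): 2

Answer: 2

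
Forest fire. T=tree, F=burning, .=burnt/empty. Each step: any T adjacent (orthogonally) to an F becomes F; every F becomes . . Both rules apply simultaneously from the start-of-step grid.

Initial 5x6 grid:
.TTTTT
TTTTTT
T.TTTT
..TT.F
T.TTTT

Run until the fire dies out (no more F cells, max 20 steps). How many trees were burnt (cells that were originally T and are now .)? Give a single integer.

Step 1: +2 fires, +1 burnt (F count now 2)
Step 2: +3 fires, +2 burnt (F count now 3)
Step 3: +4 fires, +3 burnt (F count now 4)
Step 4: +5 fires, +4 burnt (F count now 5)
Step 5: +3 fires, +5 burnt (F count now 3)
Step 6: +2 fires, +3 burnt (F count now 2)
Step 7: +2 fires, +2 burnt (F count now 2)
Step 8: +1 fires, +2 burnt (F count now 1)
Step 9: +0 fires, +1 burnt (F count now 0)
Fire out after step 9
Initially T: 23, now '.': 29
Total burnt (originally-T cells now '.'): 22

Answer: 22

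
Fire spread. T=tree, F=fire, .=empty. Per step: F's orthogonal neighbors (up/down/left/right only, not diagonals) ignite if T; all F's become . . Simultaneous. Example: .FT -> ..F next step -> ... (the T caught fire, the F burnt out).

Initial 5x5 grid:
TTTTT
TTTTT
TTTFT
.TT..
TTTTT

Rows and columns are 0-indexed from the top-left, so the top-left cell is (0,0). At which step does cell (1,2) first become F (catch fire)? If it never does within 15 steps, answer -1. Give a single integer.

Step 1: cell (1,2)='T' (+3 fires, +1 burnt)
Step 2: cell (1,2)='F' (+5 fires, +3 burnt)
  -> target ignites at step 2
Step 3: cell (1,2)='.' (+6 fires, +5 burnt)
Step 4: cell (1,2)='.' (+4 fires, +6 burnt)
Step 5: cell (1,2)='.' (+3 fires, +4 burnt)
Step 6: cell (1,2)='.' (+0 fires, +3 burnt)
  fire out at step 6

2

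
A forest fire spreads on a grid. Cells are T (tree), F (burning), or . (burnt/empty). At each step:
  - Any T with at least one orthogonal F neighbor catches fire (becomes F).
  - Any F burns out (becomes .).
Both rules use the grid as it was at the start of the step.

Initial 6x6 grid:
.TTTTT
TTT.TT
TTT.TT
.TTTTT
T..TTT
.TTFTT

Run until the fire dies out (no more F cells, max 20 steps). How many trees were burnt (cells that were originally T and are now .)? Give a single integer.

Step 1: +3 fires, +1 burnt (F count now 3)
Step 2: +4 fires, +3 burnt (F count now 4)
Step 3: +3 fires, +4 burnt (F count now 3)
Step 4: +4 fires, +3 burnt (F count now 4)
Step 5: +4 fires, +4 burnt (F count now 4)
Step 6: +5 fires, +4 burnt (F count now 5)
Step 7: +4 fires, +5 burnt (F count now 4)
Step 8: +0 fires, +4 burnt (F count now 0)
Fire out after step 8
Initially T: 28, now '.': 35
Total burnt (originally-T cells now '.'): 27

Answer: 27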